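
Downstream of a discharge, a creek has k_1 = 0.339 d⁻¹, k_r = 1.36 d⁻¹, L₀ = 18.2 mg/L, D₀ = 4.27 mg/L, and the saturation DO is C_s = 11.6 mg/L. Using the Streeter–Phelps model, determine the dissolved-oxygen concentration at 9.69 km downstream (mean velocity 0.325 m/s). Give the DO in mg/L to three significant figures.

Travel time t = x/v = 9.69 km / (0.325 m/s) = 9690 m / 0.325 m/s = 29820 s = 0.3451 d.
k_1 L₀/(k_r−k_1) = 0.339×18.2/(1.36−0.339) = 6.170/1.021 = 6.043 mg/L.
e^(−k_1 t) = e^(−0.339×0.3451) = 0.8896; e^(−k_r t) = e^(−1.36×0.3451) = 0.6254.
D = 6.043 × (0.8896 − 0.6254) + 4.27 × 0.6254 = 1.596 + 2.671 = 4.267 mg/L.
DO = C_s − D = 11.6 − 4.267 = 7.333 mg/L.

DO ≈ 7.33 mg/L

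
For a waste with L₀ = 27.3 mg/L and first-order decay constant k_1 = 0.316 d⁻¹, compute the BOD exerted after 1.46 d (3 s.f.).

y ≈ 10.1 mg/L

y_t = L₀(1 − e^(−k_1 t)) = 27.3 × (1 − e^(−0.316×1.46))
= 27.3 × (1 − 0.6304) = 27.3 × 0.3696 = 10.09 mg/L.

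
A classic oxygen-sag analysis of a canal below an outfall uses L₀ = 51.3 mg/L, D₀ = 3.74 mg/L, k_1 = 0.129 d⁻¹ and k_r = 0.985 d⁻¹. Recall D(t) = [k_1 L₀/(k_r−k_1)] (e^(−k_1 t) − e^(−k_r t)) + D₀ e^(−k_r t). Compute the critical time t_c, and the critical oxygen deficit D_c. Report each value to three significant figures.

At the critical point dD/dt = 0, so k_1 L₀ e^(−k_1 t) = k_r D. Substituting D(t) from the Streeter–Phelps equation and solving for t gives
t_c = ln[(k_r/k_1)(1 − D₀(k_r−k_1)/(k_1 L₀))] / (k_r−k_1).
Here k_r−k_1 = 0.8560 d⁻¹ and 1 − D₀(k_r−k_1)/(k_1 L₀) = 1 − 3.74×0.8560/(0.129×51.3) = 0.5162, so
t_c = ln(7.636 × 0.5162) / 0.8560 = 1.372 / 0.8560 = 1.602 d.
L(t_c) = L₀ e^(−k_1 t_c) = 51.3 × 0.8133 = 41.72 mg/L, and at the critical point k_r D_c = k_1 L, so D_c = (0.129/0.985) × 41.72 = 5.464 mg/L.

t_c ≈ 1.60 d; D_c ≈ 5.46 mg/L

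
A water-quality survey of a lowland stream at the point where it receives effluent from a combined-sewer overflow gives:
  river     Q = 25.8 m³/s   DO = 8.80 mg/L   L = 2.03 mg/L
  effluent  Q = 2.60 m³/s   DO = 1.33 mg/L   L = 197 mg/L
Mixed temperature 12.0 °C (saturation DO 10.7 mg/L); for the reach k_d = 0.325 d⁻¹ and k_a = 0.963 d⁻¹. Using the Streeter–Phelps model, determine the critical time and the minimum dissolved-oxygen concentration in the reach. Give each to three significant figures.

t_c ≈ 1.24 d; minimum DO ≈ 6.22 mg/L

Mixed DO = (25.8×8.80 + 2.60×1.33)/(25.8+2.60) = 230.5/28.40 = 8.116 mg/L.
Mixed L₀ = (25.8×2.03 + 2.60×197)/(28.40) = 564.6/28.40 = 19.88 mg/L.
Initial deficit D₀ = C_s − DO₀ = 10.7 − 8.116 = 2.584 mg/L.
t_c = (1/0.6380) ln[(0.963/0.325)(1 − 2.584×0.6380/(0.325×19.88))] = 1.567 × ln(2.207) = 1.241 d.
D_c = (0.325/0.963) × 19.88 × e^(−0.325×1.241) = 0.3375 × 19.88 × 0.6681 = 4.483 mg/L.
Minimum DO = 10.7 − 4.483 = 6.217 mg/L.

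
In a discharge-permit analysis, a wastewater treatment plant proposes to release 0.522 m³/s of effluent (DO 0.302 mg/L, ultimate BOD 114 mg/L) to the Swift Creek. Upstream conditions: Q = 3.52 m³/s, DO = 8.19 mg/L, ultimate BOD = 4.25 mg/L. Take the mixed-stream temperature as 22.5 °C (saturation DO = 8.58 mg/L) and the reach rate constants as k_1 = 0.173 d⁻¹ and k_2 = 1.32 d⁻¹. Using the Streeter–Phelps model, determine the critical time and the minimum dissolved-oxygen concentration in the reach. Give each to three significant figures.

t_c ≈ 1.16 d; minimum DO ≈ 6.60 mg/L

Mixed DO = (3.52×8.19 + 0.522×0.302)/(3.52+0.522) = 28.99/4.042 = 7.171 mg/L.
Mixed L₀ = (3.52×4.25 + 0.522×114)/(4.042) = 74.47/4.042 = 18.42 mg/L.
Initial deficit D₀ = C_s − DO₀ = 8.58 − 7.171 = 1.409 mg/L.
t_c = (1/1.147) ln[(1.32/0.173)(1 − 1.409×1.147/(0.173×18.42))] = 0.8718 × ln(3.762) = 1.155 d.
D_c = (0.173/1.32) × 18.42 × e^(−0.173×1.155) = 0.1311 × 18.42 × 0.8189 = 1.977 mg/L.
Minimum DO = 8.58 − 1.977 = 6.603 mg/L.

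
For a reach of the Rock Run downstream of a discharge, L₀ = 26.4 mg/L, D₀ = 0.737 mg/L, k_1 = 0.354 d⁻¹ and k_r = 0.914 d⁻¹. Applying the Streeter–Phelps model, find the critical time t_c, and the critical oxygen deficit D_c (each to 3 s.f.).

t_c ≈ 1.61 d; D_c ≈ 5.78 mg/L

At the critical point dD/dt = 0, so k_1 L₀ e^(−k_1 t) = k_r D. Substituting D(t) from the Streeter–Phelps equation and solving for t gives
t_c = ln[(k_r/k_1)(1 − D₀(k_r−k_1)/(k_1 L₀))] / (k_r−k_1).
Here k_r−k_1 = 0.5600 d⁻¹ and 1 − D₀(k_r−k_1)/(k_1 L₀) = 1 − 0.737×0.5600/(0.354×26.4) = 0.9558, so
t_c = ln(2.582 × 0.9558) / 0.5600 = 0.9034 / 0.5600 = 1.613 d.
D_c = (k_1/k_r) L₀ e^(−k_1 t_c) = (0.354/0.914) × 26.4 × e^(−0.354×1.613) = 0.3873 × 26.4 × 0.5649 = 5.776 mg/L.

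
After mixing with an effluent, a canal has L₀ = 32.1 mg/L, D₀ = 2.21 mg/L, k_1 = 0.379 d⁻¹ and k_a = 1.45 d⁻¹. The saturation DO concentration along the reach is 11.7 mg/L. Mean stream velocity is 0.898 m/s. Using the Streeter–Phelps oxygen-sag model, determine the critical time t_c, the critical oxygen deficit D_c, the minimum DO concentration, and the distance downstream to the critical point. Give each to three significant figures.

t_c ≈ 1.05 d; D_c ≈ 5.63 mg/L; min DO ≈ 6.07 mg/L; x_c ≈ 81.5 km

With k_a/k_1 = 3.826 and 1 − D₀(k_a−k_1)/(k_1 L₀) = 0.8054,
t_c = ln(3.826 × 0.8054) / (1.45 − 0.379) = ln(3.082) / 1.071 = 1.125/1.071 = 1.051 d.
L(t_c) = L₀ e^(−k_1 t_c) = 32.1 × 0.6715 = 21.55 mg/L, and at the critical point k_a D_c = k_1 L, so D_c = (0.379/1.45) × 21.55 = 5.634 mg/L.
Minimum DO = C_s − D_c = 11.7 − 5.634 = 6.066 mg/L.
x_c = v t_c = 0.898 m/s × 1.051 d × 86400 s/d = 81530 m ≈ 81.5 km.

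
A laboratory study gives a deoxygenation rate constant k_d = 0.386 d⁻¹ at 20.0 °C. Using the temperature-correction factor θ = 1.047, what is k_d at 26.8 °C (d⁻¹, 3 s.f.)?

k_d ≈ 0.528 d⁻¹

k_d(T₂) = k_d(T₁) · θ^(T₂−T₁) = 0.386 × 1.047^(26.8−20.0)
= 0.386 × 1.047^6.80 = 0.386 × 1.367 = 0.5275 d⁻¹.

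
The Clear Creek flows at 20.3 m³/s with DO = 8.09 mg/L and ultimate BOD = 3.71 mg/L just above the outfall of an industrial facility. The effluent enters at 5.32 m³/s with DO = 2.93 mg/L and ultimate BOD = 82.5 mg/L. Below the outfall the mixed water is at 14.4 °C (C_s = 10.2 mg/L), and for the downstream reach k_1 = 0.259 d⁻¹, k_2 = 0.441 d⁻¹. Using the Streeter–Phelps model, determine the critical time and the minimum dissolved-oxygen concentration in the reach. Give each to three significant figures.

t_c ≈ 2.28 d; minimum DO ≈ 3.66 mg/L

Mixed DO = (20.3×8.09 + 5.32×2.93)/(20.3+5.32) = 179.8/25.62 = 7.019 mg/L.
Mixed L₀ = (20.3×3.71 + 5.32×82.5)/(25.62) = 514.2/25.62 = 20.07 mg/L.
Initial deficit D₀ = C_s − DO₀ = 10.2 − 7.019 = 3.181 mg/L.
t_c = (1/0.1820) ln[(0.441/0.259)(1 − 3.181×0.1820/(0.259×20.07))] = 5.495 × ln(1.513) = 2.275 d.
D_c = (0.259/0.441) × 20.07 × e^(−0.259×2.275) = 0.5873 × 20.07 × 0.5547 = 6.539 mg/L.
Minimum DO = 10.2 − 6.539 = 3.661 mg/L.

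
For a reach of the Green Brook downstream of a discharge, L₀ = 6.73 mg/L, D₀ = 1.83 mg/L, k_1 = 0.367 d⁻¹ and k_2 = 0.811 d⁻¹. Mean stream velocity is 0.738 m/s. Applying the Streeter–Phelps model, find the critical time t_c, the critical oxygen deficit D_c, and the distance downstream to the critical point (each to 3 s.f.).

With k_2/k_1 = 2.210 and 1 − D₀(k_2−k_1)/(k_1 L₀) = 0.6710,
t_c = ln(2.210 × 0.6710) / (0.811 − 0.367) = ln(1.483) / 0.4440 = 0.3940/0.4440 = 0.8873 d.
L(t_c) = L₀ e^(−k_1 t_c) = 6.73 × 0.7221 = 4.859 mg/L, and at the critical point k_2 D_c = k_1 L, so D_c = (0.367/0.811) × 4.859 = 2.199 mg/L.
x_c = v t_c = 0.738 m/s × 0.8873 d × 86400 s/d = 56580 m ≈ 56.6 km.

t_c ≈ 0.887 d; D_c ≈ 2.20 mg/L; x_c ≈ 56.6 km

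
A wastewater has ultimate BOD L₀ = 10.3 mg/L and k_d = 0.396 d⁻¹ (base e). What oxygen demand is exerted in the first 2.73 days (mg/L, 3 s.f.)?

y ≈ 6.81 mg/L

y_t = L₀(1 − e^(−k_d t)) = 10.3 × (1 − e^(−0.396×2.73))
= 10.3 × (1 − 0.3392) = 10.3 × 0.6608 = 6.806 mg/L.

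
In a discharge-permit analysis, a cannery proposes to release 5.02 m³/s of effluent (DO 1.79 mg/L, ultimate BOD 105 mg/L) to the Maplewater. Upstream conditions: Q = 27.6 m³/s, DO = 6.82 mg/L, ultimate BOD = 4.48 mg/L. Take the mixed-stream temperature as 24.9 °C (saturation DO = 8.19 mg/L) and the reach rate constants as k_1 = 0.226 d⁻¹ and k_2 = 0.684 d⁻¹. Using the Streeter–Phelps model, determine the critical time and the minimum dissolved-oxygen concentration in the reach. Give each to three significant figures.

t_c ≈ 1.88 d; minimum DO ≈ 3.88 mg/L

Mixed DO = (27.6×6.82 + 5.02×1.79)/(27.6+5.02) = 197.2/32.62 = 6.046 mg/L.
Mixed L₀ = (27.6×4.48 + 5.02×105)/(32.62) = 650.7/32.62 = 19.95 mg/L.
Initial deficit D₀ = C_s − DO₀ = 8.19 − 6.046 = 2.144 mg/L.
t_c = (1/0.4580) ln[(0.684/0.226)(1 − 2.144×0.4580/(0.226×19.95))] = 2.183 × ln(2.367) = 1.882 d.
D_c = (0.226/0.684) × 19.95 × e^(−0.226×1.882) = 0.3304 × 19.95 × 0.6536 = 4.308 mg/L.
Minimum DO = 8.19 − 4.308 = 3.882 mg/L.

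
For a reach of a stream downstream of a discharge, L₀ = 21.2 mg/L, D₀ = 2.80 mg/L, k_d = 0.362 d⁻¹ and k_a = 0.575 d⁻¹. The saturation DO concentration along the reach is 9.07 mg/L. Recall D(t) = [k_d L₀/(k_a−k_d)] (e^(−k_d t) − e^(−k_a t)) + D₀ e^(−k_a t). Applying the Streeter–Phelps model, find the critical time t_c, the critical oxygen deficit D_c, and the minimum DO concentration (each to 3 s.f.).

With k_a/k_d = 1.588 and 1 − D₀(k_a−k_d)/(k_d L₀) = 0.9223,
t_c = ln(1.588 × 0.9223) / (0.575 − 0.362) = ln(1.465) / 0.2130 = 0.3818/0.2130 = 1.793 d.
D_c = (k_d/k_a) L₀ e^(−k_d t_c) = (0.362/0.575) × 21.2 × e^(−0.362×1.793) = 0.6296 × 21.2 × 0.5226 = 6.975 mg/L.
Minimum DO = C_s − D_c = 9.07 − 6.975 = 2.095 mg/L.

t_c ≈ 1.79 d; D_c ≈ 6.98 mg/L; min DO ≈ 2.09 mg/L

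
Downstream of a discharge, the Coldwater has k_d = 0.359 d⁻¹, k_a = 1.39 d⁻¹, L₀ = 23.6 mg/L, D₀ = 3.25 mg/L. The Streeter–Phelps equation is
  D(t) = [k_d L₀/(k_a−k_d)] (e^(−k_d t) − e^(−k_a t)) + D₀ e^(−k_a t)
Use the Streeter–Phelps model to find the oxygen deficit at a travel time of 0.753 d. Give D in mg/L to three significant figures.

D ≈ 4.53 mg/L

k_d L₀/(k_a−k_d) = 0.359×23.6/(1.39−0.359) = 8.472/1.031 = 8.218 mg/L.
e^(−k_d t) = e^(−0.359×0.7530) = 0.7631; e^(−k_a t) = e^(−1.39×0.7530) = 0.3511.
D = 8.218 × (0.7631 − 0.3511) + 3.25 × 0.3511 = 3.386 + 1.141 = 4.527 mg/L.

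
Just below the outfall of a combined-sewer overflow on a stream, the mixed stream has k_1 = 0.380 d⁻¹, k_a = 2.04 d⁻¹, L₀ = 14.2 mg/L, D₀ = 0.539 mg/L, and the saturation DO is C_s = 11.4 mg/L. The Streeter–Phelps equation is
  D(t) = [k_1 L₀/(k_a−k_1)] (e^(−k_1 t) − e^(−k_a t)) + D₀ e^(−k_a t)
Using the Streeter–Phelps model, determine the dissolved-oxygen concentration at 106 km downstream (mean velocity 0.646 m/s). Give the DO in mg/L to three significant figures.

Travel time t = x/v = 106 km / (0.646 m/s) = 106000 m / 0.646 m/s = 164100 s = 1.899 d.
k_1 L₀/(k_a−k_1) = 0.380×14.2/(2.04−0.380) = 5.396/1.660 = 3.251 mg/L.
e^(−k_1 t) = e^(−0.380×1.899) = 0.4859; e^(−k_a t) = e^(−2.04×1.899) = 0.02077.
D = 3.251 × (0.4859 − 0.02077) + 0.539 × 0.02077 = 1.512 + 0.01119 = 1.523 mg/L.
DO = C_s − D = 11.4 − 1.523 = 9.877 mg/L.

DO ≈ 9.88 mg/L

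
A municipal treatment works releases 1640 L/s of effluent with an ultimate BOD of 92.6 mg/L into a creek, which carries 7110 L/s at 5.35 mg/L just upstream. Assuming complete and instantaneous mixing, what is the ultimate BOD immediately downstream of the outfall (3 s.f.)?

Flow-weighted mixing: C = (Q_r C_r + Q_w C_w)/(Q_r + Q_w)
= (7110×5.35 + 1640×92.6)/(7110 + 1640) = 189900/8750 = 21.70 mg/L.

21.7 mg/L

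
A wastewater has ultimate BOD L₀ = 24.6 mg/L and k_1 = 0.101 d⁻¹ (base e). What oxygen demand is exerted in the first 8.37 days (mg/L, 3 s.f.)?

y ≈ 14.0 mg/L

y_t = L₀(1 − e^(−k_1 t)) = 24.6 × (1 − e^(−0.101×8.37))
= 24.6 × (1 − 0.4294) = 24.6 × 0.5706 = 14.04 mg/L.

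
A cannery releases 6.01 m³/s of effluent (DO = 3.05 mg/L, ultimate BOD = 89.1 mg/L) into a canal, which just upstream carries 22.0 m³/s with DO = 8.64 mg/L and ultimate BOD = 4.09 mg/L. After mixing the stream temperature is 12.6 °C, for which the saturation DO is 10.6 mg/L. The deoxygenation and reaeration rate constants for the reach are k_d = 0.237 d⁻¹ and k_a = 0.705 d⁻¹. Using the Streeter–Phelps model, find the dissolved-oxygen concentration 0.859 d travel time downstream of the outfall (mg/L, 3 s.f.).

Mixed DO = (22.0×8.64 + 6.01×3.05)/(22.0+6.01) = 208.4/28.01 = 7.441 mg/L.
Mixed L₀ = (22.0×4.09 + 6.01×89.1)/(28.01) = 625.5/28.01 = 22.33 mg/L.
Initial deficit D₀ = C_s − DO₀ = 10.6 − 7.441 = 3.159 mg/L.
D(0.859) = [0.237×22.33/(0.705−0.237)](e^(−0.237×0.859) − e^(−0.705×0.859)) + 3.159 e^(−0.705×0.859)
= 11.31 × (0.8158 − 0.5457) + 3.159 × 0.5457 = 4.778 mg/L.
DO = 10.6 − 4.778 = 5.822 mg/L.

DO ≈ 5.82 mg/L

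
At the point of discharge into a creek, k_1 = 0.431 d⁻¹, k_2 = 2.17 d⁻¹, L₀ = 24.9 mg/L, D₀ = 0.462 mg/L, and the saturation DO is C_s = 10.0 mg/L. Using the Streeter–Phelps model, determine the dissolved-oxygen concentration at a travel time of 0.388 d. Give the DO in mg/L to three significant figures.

k_1 L₀/(k_2−k_1) = 0.431×24.9/(2.17−0.431) = 10.73/1.739 = 6.171 mg/L.
e^(−k_1 t) = e^(−0.431×0.3880) = 0.8460; e^(−k_2 t) = e^(−2.17×0.3880) = 0.4309.
D = 6.171 × (0.8460 − 0.4309) + 0.462 × 0.4309 = 2.562 + 0.1991 = 2.761 mg/L.
DO = C_s − D = 10.0 − 2.761 = 7.239 mg/L.

DO ≈ 7.24 mg/L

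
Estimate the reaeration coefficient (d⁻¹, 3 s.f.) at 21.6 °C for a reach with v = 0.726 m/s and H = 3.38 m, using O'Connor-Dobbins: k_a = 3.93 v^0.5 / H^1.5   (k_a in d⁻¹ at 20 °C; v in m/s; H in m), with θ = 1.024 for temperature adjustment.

k_a(20) = 3.93 × 0.726^0.5 / 3.38^1.5 = 3.93 × 0.8521 / 6.214 = 0.5389 d⁻¹.
k_a(21.6) = 0.5389 × 1.024^(21.6−20) = 0.5389 × 1.039 = 0.5597 d⁻¹.

k_a ≈ 0.560 d⁻¹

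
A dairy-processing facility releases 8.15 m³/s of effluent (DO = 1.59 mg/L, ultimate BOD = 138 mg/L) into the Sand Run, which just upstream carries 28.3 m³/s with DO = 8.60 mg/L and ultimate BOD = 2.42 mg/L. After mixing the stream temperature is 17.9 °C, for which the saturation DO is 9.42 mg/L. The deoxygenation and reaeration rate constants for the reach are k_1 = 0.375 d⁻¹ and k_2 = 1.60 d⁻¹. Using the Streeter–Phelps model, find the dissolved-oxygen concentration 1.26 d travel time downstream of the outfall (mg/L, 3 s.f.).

Mixed DO = (28.3×8.60 + 8.15×1.59)/(28.3+8.15) = 256.3/36.45 = 7.033 mg/L.
Mixed L₀ = (28.3×2.42 + 8.15×138)/(36.45) = 1193/36.45 = 32.73 mg/L.
Initial deficit D₀ = C_s − DO₀ = 9.42 − 7.033 = 2.387 mg/L.
D(1.26) = [0.375×32.73/(1.60−0.375)](e^(−0.375×1.26) − e^(−1.60×1.26)) + 2.387 e^(−1.60×1.26)
= 10.02 × (0.6234 − 0.1332) + 2.387 × 0.1332 = 5.231 mg/L.
DO = 9.42 − 5.231 = 4.189 mg/L.

DO ≈ 4.19 mg/L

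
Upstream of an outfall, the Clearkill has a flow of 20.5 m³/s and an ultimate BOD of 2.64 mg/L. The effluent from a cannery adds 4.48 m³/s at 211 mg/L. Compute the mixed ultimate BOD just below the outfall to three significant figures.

Flow-weighted mixing: C = (Q_r C_r + Q_w C_w)/(Q_r + Q_w)
= (20.5×2.64 + 4.48×211)/(20.5 + 4.48) = 999.4/24.98 = 40.01 mg/L.

40.0 mg/L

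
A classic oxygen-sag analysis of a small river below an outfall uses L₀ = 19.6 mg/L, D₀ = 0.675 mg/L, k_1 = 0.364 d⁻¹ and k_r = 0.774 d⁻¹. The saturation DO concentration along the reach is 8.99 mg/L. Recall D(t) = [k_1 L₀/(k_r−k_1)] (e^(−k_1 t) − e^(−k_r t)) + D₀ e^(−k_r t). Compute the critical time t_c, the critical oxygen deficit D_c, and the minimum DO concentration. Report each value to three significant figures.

t_c ≈ 1.74 d; D_c ≈ 4.89 mg/L; min DO ≈ 4.10 mg/L

t_c = [1/(k_r−k_1)] ln[(k_r/k_1)(1 − D₀(k_r−k_1)/(k_1 L₀))]
= [1/(0.774−0.364)] ln[(0.774/0.364)(1 − 0.675×0.4100/(0.364×19.6))]
= (1/0.4100) ln[2.126 × 0.9612] = 2.439 × ln(2.044) = 2.439 × 0.7149 = 1.744 d.
D_c = (k_1/k_r) L₀ e^(−k_1 t_c) = (0.364/0.774) × 19.6 × e^(−0.364×1.744) = 0.4703 × 19.6 × 0.5301 = 4.886 mg/L.
Minimum DO = C_s − D_c = 8.99 − 4.886 = 4.104 mg/L.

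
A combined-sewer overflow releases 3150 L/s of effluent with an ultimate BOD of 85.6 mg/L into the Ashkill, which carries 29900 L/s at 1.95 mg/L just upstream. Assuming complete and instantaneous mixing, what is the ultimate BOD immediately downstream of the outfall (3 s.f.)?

9.92 mg/L

Flow-weighted mixing: C = (Q_r C_r + Q_w C_w)/(Q_r + Q_w)
= (29900×1.95 + 3150×85.6)/(29900 + 3150) = 327900/33050 = 9.923 mg/L.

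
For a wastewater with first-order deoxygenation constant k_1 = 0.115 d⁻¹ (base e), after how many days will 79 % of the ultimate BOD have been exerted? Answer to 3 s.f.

y/L₀ = 1 − e^(−k_1 t) = 0.79 ⇒ e^(−k_1 t) = 0.210
t = −ln(0.210) / 0.115 = 1.561 / 0.115 = 13.57 d.

t ≈ 13.6 d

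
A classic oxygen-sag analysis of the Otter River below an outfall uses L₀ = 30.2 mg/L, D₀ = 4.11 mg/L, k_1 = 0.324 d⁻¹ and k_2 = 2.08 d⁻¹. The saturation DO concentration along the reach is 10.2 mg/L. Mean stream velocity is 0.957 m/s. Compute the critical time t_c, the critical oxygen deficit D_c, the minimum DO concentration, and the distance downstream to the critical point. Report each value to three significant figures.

With k_2/k_1 = 6.420 and 1 − D₀(k_2−k_1)/(k_1 L₀) = 0.2624,
t_c = ln(6.420 × 0.2624) / (2.08 − 0.324) = ln(1.685) / 1.756 = 0.5215/1.756 = 0.2970 d.
L(t_c) = L₀ e^(−k_1 t_c) = 30.2 × 0.9083 = 27.43 mg/L, and at the critical point k_2 D_c = k_1 L, so D_c = (0.324/2.08) × 27.43 = 4.273 mg/L.
Minimum DO = C_s − D_c = 10.2 − 4.273 = 5.927 mg/L.
x_c = v t_c = 0.957 m/s × 0.2970 d × 86400 s/d = 24560 m ≈ 24.6 km.

t_c ≈ 0.297 d; D_c ≈ 4.27 mg/L; min DO ≈ 5.93 mg/L; x_c ≈ 24.6 km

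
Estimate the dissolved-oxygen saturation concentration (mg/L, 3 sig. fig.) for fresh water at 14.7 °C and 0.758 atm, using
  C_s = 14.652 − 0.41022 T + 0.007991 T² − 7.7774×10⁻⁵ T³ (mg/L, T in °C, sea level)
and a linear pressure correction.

C_s ≈ 7.66 mg/L

At sea level: C_s = 14.652 − 0.41022×14.7 + 0.007991×14.7² − 7.7774×10⁻⁵×14.7³ = 10.10 mg/L.
Pressure correction: C_s' = 10.10 × 0.758 = 7.657 mg/L.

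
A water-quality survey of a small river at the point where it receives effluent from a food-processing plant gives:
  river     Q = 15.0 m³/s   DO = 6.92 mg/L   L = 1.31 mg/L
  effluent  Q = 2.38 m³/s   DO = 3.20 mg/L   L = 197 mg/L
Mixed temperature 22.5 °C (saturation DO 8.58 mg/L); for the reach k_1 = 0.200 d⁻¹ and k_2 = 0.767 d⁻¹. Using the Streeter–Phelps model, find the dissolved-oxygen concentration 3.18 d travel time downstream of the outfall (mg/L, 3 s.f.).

Mixed DO = (15.0×6.92 + 2.38×3.20)/(15.0+2.38) = 111.4/17.38 = 6.411 mg/L.
Mixed L₀ = (15.0×1.31 + 2.38×197)/(17.38) = 488.5/17.38 = 28.11 mg/L.
Initial deficit D₀ = C_s − DO₀ = 8.58 − 6.411 = 2.169 mg/L.
D(3.18) = [0.200×28.11/(0.767−0.200)](e^(−0.200×3.18) − e^(−0.767×3.18)) + 2.169 e^(−0.767×3.18)
= 9.914 × (0.5294 − 0.08724) + 2.169 × 0.08724 = 4.573 mg/L.
DO = 8.58 − 4.573 = 4.007 mg/L.

DO ≈ 4.01 mg/L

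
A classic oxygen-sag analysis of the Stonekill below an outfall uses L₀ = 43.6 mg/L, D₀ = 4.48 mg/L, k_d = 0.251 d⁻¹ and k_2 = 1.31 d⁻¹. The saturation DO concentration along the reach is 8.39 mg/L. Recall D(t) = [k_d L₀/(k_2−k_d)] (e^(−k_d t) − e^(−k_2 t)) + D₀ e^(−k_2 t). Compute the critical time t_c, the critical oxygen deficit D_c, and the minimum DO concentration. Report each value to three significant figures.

t_c ≈ 1.02 d; D_c ≈ 6.46 mg/L; min DO ≈ 1.93 mg/L

With k_2/k_d = 5.219 and 1 − D₀(k_2−k_d)/(k_d L₀) = 0.5665,
t_c = ln(5.219 × 0.5665) / (1.31 − 0.251) = ln(2.957) / 1.059 = 1.084/1.059 = 1.024 d.
D_c = (k_d/k_2) L₀ e^(−k_d t_c) = (0.251/1.31) × 43.6 × e^(−0.251×1.024) = 0.1916 × 43.6 × 0.7734 = 6.461 mg/L.
Minimum DO = C_s − D_c = 8.39 − 6.461 = 1.929 mg/L.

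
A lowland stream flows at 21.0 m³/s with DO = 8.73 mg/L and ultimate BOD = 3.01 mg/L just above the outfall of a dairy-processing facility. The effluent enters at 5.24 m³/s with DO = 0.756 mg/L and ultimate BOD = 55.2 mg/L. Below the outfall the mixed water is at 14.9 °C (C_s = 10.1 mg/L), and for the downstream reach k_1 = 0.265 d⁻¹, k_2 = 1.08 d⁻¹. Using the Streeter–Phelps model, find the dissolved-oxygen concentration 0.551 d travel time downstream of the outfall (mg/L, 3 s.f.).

DO ≈ 7.10 mg/L

Mixed DO = (21.0×8.73 + 5.24×0.756)/(21.0+5.24) = 187.3/26.24 = 7.138 mg/L.
Mixed L₀ = (21.0×3.01 + 5.24×55.2)/(26.24) = 352.5/26.24 = 13.43 mg/L.
Initial deficit D₀ = C_s − DO₀ = 10.1 − 7.138 = 2.962 mg/L.
D(0.551) = [0.265×13.43/(1.08−0.265)](e^(−0.265×0.551) − e^(−1.08×0.551)) + 2.962 e^(−1.08×0.551)
= 4.367 × (0.8641 − 0.5515) + 2.962 × 0.5515 = 2.999 mg/L.
DO = 10.1 − 2.999 = 7.101 mg/L.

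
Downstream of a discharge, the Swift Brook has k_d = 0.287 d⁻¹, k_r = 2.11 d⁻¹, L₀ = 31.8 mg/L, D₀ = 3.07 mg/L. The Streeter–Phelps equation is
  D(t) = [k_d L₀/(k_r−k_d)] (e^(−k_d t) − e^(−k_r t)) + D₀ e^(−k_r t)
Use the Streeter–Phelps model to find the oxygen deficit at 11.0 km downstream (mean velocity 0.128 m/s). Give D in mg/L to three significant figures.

D ≈ 3.53 mg/L

Travel time t = x/v = 11.0 km / (0.128 m/s) = 11000 m / 0.128 m/s = 85940 s = 0.9946 d.
k_d L₀/(k_r−k_d) = 0.287×31.8/(2.11−0.287) = 9.127/1.823 = 5.006 mg/L.
e^(−k_d t) = e^(−0.287×0.9946) = 0.7517; e^(−k_r t) = e^(−2.11×0.9946) = 0.1226.
D = 5.006 × (0.7517 − 0.1226) + 3.07 × 0.1226 = 3.149 + 0.3764 = 3.526 mg/L.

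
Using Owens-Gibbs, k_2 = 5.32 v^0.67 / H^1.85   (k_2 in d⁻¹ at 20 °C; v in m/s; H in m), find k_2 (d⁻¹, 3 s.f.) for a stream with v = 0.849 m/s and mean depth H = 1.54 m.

k_2 = 5.32 × 0.849^0.67 / 1.54^1.85 = 5.32 × 0.8961 / 2.223 = 2.145 d⁻¹.

k_2 ≈ 2.14 d⁻¹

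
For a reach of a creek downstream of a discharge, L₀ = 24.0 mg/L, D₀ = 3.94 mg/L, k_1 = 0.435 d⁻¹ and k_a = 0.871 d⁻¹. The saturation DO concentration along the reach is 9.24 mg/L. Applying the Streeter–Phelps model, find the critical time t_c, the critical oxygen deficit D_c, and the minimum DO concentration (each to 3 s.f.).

At the critical point dD/dt = 0, so k_1 L₀ e^(−k_1 t) = k_a D. Substituting D(t) from the Streeter–Phelps equation and solving for t gives
t_c = ln[(k_a/k_1)(1 − D₀(k_a−k_1)/(k_1 L₀))] / (k_a−k_1).
Here k_a−k_1 = 0.4360 d⁻¹ and 1 − D₀(k_a−k_1)/(k_1 L₀) = 1 − 3.94×0.4360/(0.435×24.0) = 0.8355, so
t_c = ln(2.002 × 0.8355) / 0.4360 = 0.5145 / 0.4360 = 1.180 d.
L(t_c) = L₀ e^(−k_1 t_c) = 24.0 × 0.5985 = 14.36 mg/L, and at the critical point k_a D_c = k_1 L, so D_c = (0.435/0.871) × 14.36 = 7.174 mg/L.
Minimum DO = C_s − D_c = 9.24 − 7.174 = 2.066 mg/L.

t_c ≈ 1.18 d; D_c ≈ 7.17 mg/L; min DO ≈ 2.07 mg/L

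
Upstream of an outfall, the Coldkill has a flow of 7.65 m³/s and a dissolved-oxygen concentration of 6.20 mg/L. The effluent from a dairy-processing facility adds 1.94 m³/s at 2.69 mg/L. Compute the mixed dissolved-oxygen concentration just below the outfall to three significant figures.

Flow-weighted mixing: C = (Q_r C_r + Q_w C_w)/(Q_r + Q_w)
= (7.65×6.20 + 1.94×2.69)/(7.65 + 1.94) = 52.65/9.590 = 5.490 mg/L.

5.49 mg/L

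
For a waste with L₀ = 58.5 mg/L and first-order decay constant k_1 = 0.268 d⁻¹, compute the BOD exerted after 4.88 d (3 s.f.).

y_t = L₀(1 − e^(−k_1 t)) = 58.5 × (1 − e^(−0.268×4.88))
= 58.5 × (1 − 0.2704) = 58.5 × 0.7296 = 42.68 mg/L.

y ≈ 42.7 mg/L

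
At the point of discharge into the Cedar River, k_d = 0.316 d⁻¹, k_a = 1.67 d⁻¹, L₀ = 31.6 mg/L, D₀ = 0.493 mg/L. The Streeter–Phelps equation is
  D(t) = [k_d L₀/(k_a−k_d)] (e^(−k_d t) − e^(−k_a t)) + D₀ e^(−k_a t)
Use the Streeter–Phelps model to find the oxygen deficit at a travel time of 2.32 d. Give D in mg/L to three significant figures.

k_d L₀/(k_a−k_d) = 0.316×31.6/(1.67−0.316) = 9.986/1.354 = 7.375 mg/L.
e^(−k_d t) = e^(−0.316×2.320) = 0.4804; e^(−k_a t) = e^(−1.67×2.320) = 0.02077.
D = 7.375 × (0.4804 − 0.02077) + 0.493 × 0.02077 = 3.390 + 0.01024 = 3.400 mg/L.

D ≈ 3.40 mg/L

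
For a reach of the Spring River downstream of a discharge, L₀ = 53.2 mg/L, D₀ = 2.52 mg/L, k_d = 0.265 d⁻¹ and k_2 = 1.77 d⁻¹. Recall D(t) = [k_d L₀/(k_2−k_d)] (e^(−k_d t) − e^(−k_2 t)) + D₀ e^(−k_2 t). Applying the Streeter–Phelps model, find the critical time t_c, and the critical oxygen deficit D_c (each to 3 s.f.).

t_c = [1/(k_2−k_d)] ln[(k_2/k_d)(1 − D₀(k_2−k_d)/(k_d L₀))]
= [1/(1.77−0.265)] ln[(1.77/0.265)(1 − 2.52×1.505/(0.265×53.2))]
= (1/1.505) ln[6.679 × 0.7310] = 0.6645 × ln(4.882) = 0.6645 × 1.586 = 1.054 d.
L(t_c) = L₀ e^(−k_d t_c) = 53.2 × 0.7564 = 40.24 mg/L, and at the critical point k_2 D_c = k_d L, so D_c = (0.265/1.77) × 40.24 = 6.025 mg/L.

t_c ≈ 1.05 d; D_c ≈ 6.02 mg/L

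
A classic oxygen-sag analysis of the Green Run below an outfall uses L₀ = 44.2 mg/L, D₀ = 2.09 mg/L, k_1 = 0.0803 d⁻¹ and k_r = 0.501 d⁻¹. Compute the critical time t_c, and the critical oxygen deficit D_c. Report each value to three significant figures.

t_c = [1/(k_r−k_1)] ln[(k_r/k_1)(1 − D₀(k_r−k_1)/(k_1 L₀))]
= [1/(0.501−0.0803)] ln[(0.501/0.0803)(1 − 2.09×0.4207/(0.0803×44.2))]
= (1/0.4207) ln[6.239 × 0.7523] = 2.377 × ln(4.693) = 2.377 × 1.546 = 3.675 d.
D_c = (k_1/k_r) L₀ e^(−k_1 t_c) = (0.0803/0.501) × 44.2 × e^(−0.0803×3.675) = 0.1603 × 44.2 × 0.7444 = 5.274 mg/L.

t_c ≈ 3.68 d; D_c ≈ 5.27 mg/L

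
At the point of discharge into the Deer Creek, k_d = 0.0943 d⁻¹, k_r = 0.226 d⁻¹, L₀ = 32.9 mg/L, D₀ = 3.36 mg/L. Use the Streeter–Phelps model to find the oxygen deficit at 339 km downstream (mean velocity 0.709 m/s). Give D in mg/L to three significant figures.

D ≈ 8.20 mg/L

Travel time t = x/v = 339 km / (0.709 m/s) = 339000 m / 0.709 m/s = 478100 s = 5.534 d.
k_d L₀/(k_r−k_d) = 0.0943×32.9/(0.226−0.0943) = 3.102/0.1317 = 23.56 mg/L.
e^(−k_d t) = e^(−0.0943×5.534) = 0.5934; e^(−k_r t) = e^(−0.226×5.534) = 0.2863.
D = 23.56 × (0.5934 − 0.2863) + 3.36 × 0.2863 = 7.235 + 0.9620 = 8.197 mg/L.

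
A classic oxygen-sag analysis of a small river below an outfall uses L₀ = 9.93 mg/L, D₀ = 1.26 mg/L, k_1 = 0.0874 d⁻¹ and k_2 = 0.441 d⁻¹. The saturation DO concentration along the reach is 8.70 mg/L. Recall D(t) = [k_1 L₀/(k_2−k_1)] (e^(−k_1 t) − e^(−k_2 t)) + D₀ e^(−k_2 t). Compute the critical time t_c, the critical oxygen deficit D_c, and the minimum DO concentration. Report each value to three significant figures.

t_c ≈ 2.54 d; D_c ≈ 1.58 mg/L; min DO ≈ 7.12 mg/L

t_c = [1/(k_2−k_1)] ln[(k_2/k_1)(1 − D₀(k_2−k_1)/(k_1 L₀))]
= [1/(0.441−0.0874)] ln[(0.441/0.0874)(1 − 1.26×0.3536/(0.0874×9.93))]
= (1/0.3536) ln[5.046 × 0.4866] = 2.828 × ln(2.455) = 2.828 × 0.8983 = 2.540 d.
L(t_c) = L₀ e^(−k_1 t_c) = 9.93 × 0.8009 = 7.953 mg/L, and at the critical point k_2 D_c = k_1 L, so D_c = (0.0874/0.441) × 7.953 = 1.576 mg/L.
Minimum DO = C_s − D_c = 8.70 − 1.576 = 7.124 mg/L.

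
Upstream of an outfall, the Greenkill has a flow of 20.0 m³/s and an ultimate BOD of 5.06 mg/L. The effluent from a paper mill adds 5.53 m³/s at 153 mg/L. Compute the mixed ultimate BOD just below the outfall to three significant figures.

Flow-weighted mixing: C = (Q_r C_r + Q_w C_w)/(Q_r + Q_w)
= (20.0×5.06 + 5.53×153)/(20.0 + 5.53) = 947.3/25.53 = 37.10 mg/L.

37.1 mg/L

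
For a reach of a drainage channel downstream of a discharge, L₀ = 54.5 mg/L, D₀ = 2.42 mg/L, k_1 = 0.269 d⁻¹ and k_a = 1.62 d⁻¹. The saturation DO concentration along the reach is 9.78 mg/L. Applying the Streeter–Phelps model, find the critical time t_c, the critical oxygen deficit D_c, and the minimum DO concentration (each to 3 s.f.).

t_c ≈ 1.14 d; D_c ≈ 6.66 mg/L; min DO ≈ 3.12 mg/L

At the critical point dD/dt = 0, so k_1 L₀ e^(−k_1 t) = k_a D. Substituting D(t) from the Streeter–Phelps equation and solving for t gives
t_c = ln[(k_a/k_1)(1 − D₀(k_a−k_1)/(k_1 L₀))] / (k_a−k_1).
Here k_a−k_1 = 1.351 d⁻¹ and 1 − D₀(k_a−k_1)/(k_1 L₀) = 1 − 2.42×1.351/(0.269×54.5) = 0.7770, so
t_c = ln(6.022 × 0.7770) / 1.351 = 1.543 / 1.351 = 1.142 d.
L(t_c) = L₀ e^(−k_1 t_c) = 54.5 × 0.7355 = 40.08 mg/L, and at the critical point k_a D_c = k_1 L, so D_c = (0.269/1.62) × 40.08 = 6.656 mg/L.
Minimum DO = C_s − D_c = 9.78 − 6.656 = 3.124 mg/L.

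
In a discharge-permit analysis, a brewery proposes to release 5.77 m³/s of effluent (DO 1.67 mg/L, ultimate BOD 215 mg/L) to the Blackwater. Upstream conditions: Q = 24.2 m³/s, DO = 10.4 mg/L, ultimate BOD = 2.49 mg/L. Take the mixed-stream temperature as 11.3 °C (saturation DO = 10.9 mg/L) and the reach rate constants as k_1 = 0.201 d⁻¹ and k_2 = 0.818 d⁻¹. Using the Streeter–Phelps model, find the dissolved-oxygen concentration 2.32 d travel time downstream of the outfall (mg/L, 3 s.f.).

DO ≈ 3.82 mg/L

Mixed DO = (24.2×10.4 + 5.77×1.67)/(24.2+5.77) = 261.3/29.97 = 8.719 mg/L.
Mixed L₀ = (24.2×2.49 + 5.77×215)/(29.97) = 1301/29.97 = 43.40 mg/L.
Initial deficit D₀ = C_s − DO₀ = 10.9 − 8.719 = 2.181 mg/L.
D(2.32) = [0.201×43.40/(0.818−0.201)](e^(−0.201×2.32) − e^(−0.818×2.32)) + 2.181 e^(−0.818×2.32)
= 14.14 × (0.6273 − 0.1499) + 2.181 × 0.1499 = 7.077 mg/L.
DO = 10.9 − 7.077 = 3.823 mg/L.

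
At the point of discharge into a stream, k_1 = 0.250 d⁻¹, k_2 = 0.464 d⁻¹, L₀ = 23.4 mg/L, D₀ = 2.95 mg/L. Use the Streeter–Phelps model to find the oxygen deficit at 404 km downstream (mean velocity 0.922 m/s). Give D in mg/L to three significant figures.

Travel time t = x/v = 404 km / (0.922 m/s) = 404000 m / 0.922 m/s = 438200 s = 5.072 d.
k_1 L₀/(k_2−k_1) = 0.250×23.4/(0.464−0.250) = 5.850/0.2140 = 27.34 mg/L.
e^(−k_1 t) = e^(−0.250×5.072) = 0.2814; e^(−k_2 t) = e^(−0.464×5.072) = 0.09507.
D = 27.34 × (0.2814 − 0.09507) + 2.95 × 0.09507 = 5.094 + 0.2804 = 5.375 mg/L.

D ≈ 5.37 mg/L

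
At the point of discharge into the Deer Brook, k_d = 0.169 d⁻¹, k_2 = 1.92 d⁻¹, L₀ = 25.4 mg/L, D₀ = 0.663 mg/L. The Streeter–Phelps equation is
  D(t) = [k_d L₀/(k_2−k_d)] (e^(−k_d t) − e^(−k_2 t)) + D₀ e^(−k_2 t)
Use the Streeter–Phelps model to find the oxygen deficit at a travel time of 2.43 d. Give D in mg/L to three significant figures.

k_d L₀/(k_2−k_d) = 0.169×25.4/(1.92−0.169) = 4.293/1.751 = 2.452 mg/L.
e^(−k_d t) = e^(−0.169×2.430) = 0.6632; e^(−k_2 t) = e^(−1.92×2.430) = 0.009414.
D = 2.452 × (0.6632 − 0.009414) + 0.663 × 0.009414 = 1.603 + 0.006241 = 1.609 mg/L.

D ≈ 1.61 mg/L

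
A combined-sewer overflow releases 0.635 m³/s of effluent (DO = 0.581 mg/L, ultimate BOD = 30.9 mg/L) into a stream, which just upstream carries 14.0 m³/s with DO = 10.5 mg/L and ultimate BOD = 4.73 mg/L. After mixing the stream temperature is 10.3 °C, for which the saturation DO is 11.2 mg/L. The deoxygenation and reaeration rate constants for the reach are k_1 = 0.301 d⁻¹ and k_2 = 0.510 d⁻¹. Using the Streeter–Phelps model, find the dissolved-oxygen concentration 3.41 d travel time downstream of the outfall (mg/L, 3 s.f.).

Mixed DO = (14.0×10.5 + 0.635×0.581)/(14.0+0.635) = 147.4/14.63 = 10.07 mg/L.
Mixed L₀ = (14.0×4.73 + 0.635×30.9)/(14.63) = 85.84/14.63 = 5.865 mg/L.
Initial deficit D₀ = C_s − DO₀ = 11.2 − 10.07 = 1.130 mg/L.
D(3.41) = [0.301×5.865/(0.510−0.301)](e^(−0.301×3.41) − e^(−0.510×3.41)) + 1.130 e^(−0.510×3.41)
= 8.447 × (0.3583 − 0.1757) + 1.130 × 0.1757 = 1.741 mg/L.
DO = 11.2 − 1.741 = 9.459 mg/L.

DO ≈ 9.46 mg/L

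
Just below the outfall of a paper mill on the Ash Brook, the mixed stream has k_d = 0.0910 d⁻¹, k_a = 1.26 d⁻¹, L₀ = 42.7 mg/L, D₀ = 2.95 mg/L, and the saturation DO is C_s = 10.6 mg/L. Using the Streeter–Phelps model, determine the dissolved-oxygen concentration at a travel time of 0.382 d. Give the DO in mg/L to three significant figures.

DO ≈ 7.62 mg/L

k_d L₀/(k_a−k_d) = 0.0910×42.7/(1.26−0.0910) = 3.886/1.169 = 3.324 mg/L.
e^(−k_d t) = e^(−0.0910×0.3820) = 0.9658; e^(−k_a t) = e^(−1.26×0.3820) = 0.6180.
D = 3.324 × (0.9658 − 0.6180) + 2.95 × 0.6180 = 1.156 + 1.823 = 2.979 mg/L.
DO = C_s − D = 10.6 − 2.979 = 7.621 mg/L.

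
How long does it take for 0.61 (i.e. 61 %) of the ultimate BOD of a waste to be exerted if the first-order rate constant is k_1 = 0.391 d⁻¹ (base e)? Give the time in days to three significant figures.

y/L₀ = 1 − e^(−k_1 t) = 0.61 ⇒ e^(−k_1 t) = 0.390
t = −ln(0.390) / 0.391 = 0.9416 / 0.391 = 2.408 d.

t ≈ 2.41 d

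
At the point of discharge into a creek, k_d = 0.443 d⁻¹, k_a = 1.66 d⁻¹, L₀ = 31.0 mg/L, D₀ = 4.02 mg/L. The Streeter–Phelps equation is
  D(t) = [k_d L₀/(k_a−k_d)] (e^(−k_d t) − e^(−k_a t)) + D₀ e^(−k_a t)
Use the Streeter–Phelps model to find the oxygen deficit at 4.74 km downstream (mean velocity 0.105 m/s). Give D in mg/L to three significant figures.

D ≈ 5.90 mg/L

Travel time t = x/v = 4.74 km / (0.105 m/s) = 4740 m / 0.105 m/s = 45140 s = 0.5225 d.
k_d L₀/(k_a−k_d) = 0.443×31.0/(1.66−0.443) = 13.73/1.217 = 11.28 mg/L.
e^(−k_d t) = e^(−0.443×0.5225) = 0.7934; e^(−k_a t) = e^(−1.66×0.5225) = 0.4201.
D = 11.28 × (0.7934 − 0.4201) + 4.02 × 0.4201 = 4.212 + 1.689 = 5.901 mg/L.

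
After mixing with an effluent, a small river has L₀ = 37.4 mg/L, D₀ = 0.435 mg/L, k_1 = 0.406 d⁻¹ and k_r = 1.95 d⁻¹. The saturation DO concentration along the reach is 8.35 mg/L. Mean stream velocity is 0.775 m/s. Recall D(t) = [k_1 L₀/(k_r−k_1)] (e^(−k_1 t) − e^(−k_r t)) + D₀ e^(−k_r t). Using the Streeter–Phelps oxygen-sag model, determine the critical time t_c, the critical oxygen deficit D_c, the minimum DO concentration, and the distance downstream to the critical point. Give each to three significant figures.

t_c = [1/(k_r−k_1)] ln[(k_r/k_1)(1 − D₀(k_r−k_1)/(k_1 L₀))]
= [1/(1.95−0.406)] ln[(1.95/0.406)(1 − 0.435×1.544/(0.406×37.4))]
= (1/1.544) ln[4.803 × 0.9558] = 0.6477 × ln(4.591) = 0.6477 × 1.524 = 0.9870 d.
D_c = (k_1/k_r) L₀ e^(−k_1 t_c) = (0.406/1.95) × 37.4 × e^(−0.406×0.9870) = 0.2082 × 37.4 × 0.6698 = 5.216 mg/L.
Minimum DO = C_s − D_c = 8.35 − 5.216 = 3.134 mg/L.
x_c = v t_c = 0.775 m/s × 0.9870 d × 86400 s/d = 66090 m ≈ 66.1 km.

t_c ≈ 0.987 d; D_c ≈ 5.22 mg/L; min DO ≈ 3.13 mg/L; x_c ≈ 66.1 km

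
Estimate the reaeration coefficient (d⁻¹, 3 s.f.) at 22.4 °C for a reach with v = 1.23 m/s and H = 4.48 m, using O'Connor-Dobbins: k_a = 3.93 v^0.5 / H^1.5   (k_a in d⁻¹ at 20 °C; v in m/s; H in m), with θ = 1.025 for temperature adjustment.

k_a ≈ 0.488 d⁻¹

k_a(20) = 3.93 × 1.23^0.5 / 4.48^1.5 = 3.93 × 1.109 / 9.482 = 0.4597 d⁻¹.
k_a(22.4) = 0.4597 × 1.025^(22.4−20) = 0.4597 × 1.061 = 0.4877 d⁻¹.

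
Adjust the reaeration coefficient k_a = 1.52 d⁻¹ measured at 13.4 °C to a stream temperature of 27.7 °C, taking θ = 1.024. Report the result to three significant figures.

k_a(T₂) = k_a(T₁) · θ^(T₂−T₁) = 1.52 × 1.024^(27.7−13.4)
= 1.52 × 1.024^14.3 = 1.52 × 1.404 = 2.134 d⁻¹.

k_a ≈ 2.13 d⁻¹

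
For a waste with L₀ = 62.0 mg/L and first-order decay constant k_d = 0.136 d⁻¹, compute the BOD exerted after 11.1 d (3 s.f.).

y_t = L₀(1 − e^(−k_d t)) = 62.0 × (1 − e^(−0.136×11.1))
= 62.0 × (1 − 0.2210) = 62.0 × 0.7790 = 48.30 mg/L.

y ≈ 48.3 mg/L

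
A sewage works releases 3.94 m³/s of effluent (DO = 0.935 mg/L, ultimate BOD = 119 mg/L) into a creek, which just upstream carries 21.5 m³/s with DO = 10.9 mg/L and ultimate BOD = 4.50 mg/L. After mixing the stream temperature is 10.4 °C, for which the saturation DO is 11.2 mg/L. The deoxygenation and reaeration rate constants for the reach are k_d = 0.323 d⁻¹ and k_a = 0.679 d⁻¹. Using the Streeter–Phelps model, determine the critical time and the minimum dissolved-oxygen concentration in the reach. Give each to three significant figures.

t_c ≈ 1.82 d; minimum DO ≈ 5.32 mg/L

Mixed DO = (21.5×10.9 + 3.94×0.935)/(21.5+3.94) = 238.0/25.44 = 9.357 mg/L.
Mixed L₀ = (21.5×4.50 + 3.94×119)/(25.44) = 565.6/25.44 = 22.23 mg/L.
Initial deficit D₀ = C_s − DO₀ = 11.2 − 9.357 = 1.843 mg/L.
t_c = (1/0.3560) ln[(0.679/0.323)(1 − 1.843×0.3560/(0.323×22.23))] = 2.809 × ln(1.910) = 1.818 d.
D_c = (0.323/0.679) × 22.23 × e^(−0.323×1.818) = 0.4757 × 22.23 × 0.5559 = 5.879 mg/L.
Minimum DO = 11.2 − 5.879 = 5.321 mg/L.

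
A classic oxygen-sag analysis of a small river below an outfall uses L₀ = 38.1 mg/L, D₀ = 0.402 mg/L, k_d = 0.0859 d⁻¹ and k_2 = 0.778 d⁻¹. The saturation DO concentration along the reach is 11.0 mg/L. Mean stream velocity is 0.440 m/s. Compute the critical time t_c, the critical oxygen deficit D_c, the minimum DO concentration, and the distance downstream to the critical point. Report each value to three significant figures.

t_c ≈ 3.06 d; D_c ≈ 3.24 mg/L; min DO ≈ 7.76 mg/L; x_c ≈ 116 km

At the critical point dD/dt = 0, so k_d L₀ e^(−k_d t) = k_2 D. Substituting D(t) from the Streeter–Phelps equation and solving for t gives
t_c = ln[(k_2/k_d)(1 − D₀(k_2−k_d)/(k_d L₀))] / (k_2−k_d).
Here k_2−k_d = 0.6921 d⁻¹ and 1 − D₀(k_2−k_d)/(k_d L₀) = 1 − 0.402×0.6921/(0.0859×38.1) = 0.9150, so
t_c = ln(9.057 × 0.9150) / 0.6921 = 2.115 / 0.6921 = 3.055 d.
D_c = (k_d/k_2) L₀ e^(−k_d t_c) = (0.0859/0.778) × 38.1 × e^(−0.0859×3.055) = 0.1104 × 38.1 × 0.7692 = 3.236 mg/L.
Minimum DO = C_s − D_c = 11.0 − 3.236 = 7.764 mg/L.
x_c = v t_c = 0.440 m/s × 3.055 d × 86400 s/d = 116200 m ≈ 116 km.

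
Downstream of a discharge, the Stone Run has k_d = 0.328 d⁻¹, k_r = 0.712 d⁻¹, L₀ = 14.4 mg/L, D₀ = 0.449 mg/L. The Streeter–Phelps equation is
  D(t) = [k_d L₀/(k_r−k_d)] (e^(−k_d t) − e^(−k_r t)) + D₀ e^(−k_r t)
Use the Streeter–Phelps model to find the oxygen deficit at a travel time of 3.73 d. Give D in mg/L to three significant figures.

D ≈ 2.79 mg/L

k_d L₀/(k_r−k_d) = 0.328×14.4/(0.712−0.328) = 4.723/0.3840 = 12.30 mg/L.
e^(−k_d t) = e^(−0.328×3.730) = 0.2942; e^(−k_r t) = e^(−0.712×3.730) = 0.07025.
D = 12.30 × (0.2942 − 0.07025) + 0.449 × 0.07025 = 2.755 + 0.03154 = 2.786 mg/L.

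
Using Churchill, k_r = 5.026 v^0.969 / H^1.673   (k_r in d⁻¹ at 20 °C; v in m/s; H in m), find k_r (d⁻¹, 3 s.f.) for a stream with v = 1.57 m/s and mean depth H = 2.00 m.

k_r ≈ 2.44 d⁻¹

k_r = 5.026 × 1.57^0.969 / 2.00^1.673 = 5.026 × 1.548 / 3.189 = 2.440 d⁻¹.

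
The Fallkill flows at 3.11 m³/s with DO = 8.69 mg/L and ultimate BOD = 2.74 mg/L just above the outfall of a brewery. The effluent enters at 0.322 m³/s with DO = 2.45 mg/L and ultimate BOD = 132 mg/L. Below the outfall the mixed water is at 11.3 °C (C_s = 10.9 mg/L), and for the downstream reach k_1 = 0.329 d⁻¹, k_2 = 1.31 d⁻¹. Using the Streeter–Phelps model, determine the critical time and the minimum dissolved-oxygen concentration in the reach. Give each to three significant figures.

Mixed DO = (3.11×8.69 + 0.322×2.45)/(3.11+0.322) = 27.81/3.432 = 8.105 mg/L.
Mixed L₀ = (3.11×2.74 + 0.322×132)/(3.432) = 51.03/3.432 = 14.87 mg/L.
Initial deficit D₀ = C_s − DO₀ = 10.9 − 8.105 = 2.795 mg/L.
t_c = (1/0.9810) ln[(1.31/0.329)(1 − 2.795×0.9810/(0.329×14.87))] = 1.019 × ln(1.749) = 0.5701 d.
D_c = (0.329/1.31) × 14.87 × e^(−0.329×0.5701) = 0.2511 × 14.87 × 0.8290 = 3.095 mg/L.
Minimum DO = 10.9 − 3.095 = 7.805 mg/L.

t_c ≈ 0.570 d; minimum DO ≈ 7.80 mg/L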